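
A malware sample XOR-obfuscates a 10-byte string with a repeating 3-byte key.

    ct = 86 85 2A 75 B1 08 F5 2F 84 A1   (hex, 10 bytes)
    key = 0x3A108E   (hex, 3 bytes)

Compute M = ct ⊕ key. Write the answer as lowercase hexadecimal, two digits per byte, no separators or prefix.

The 3-byte key repeats, so the effective keystream is 3a 10 8e 3a 10 8e 3a 10 8e 3a.
byte 0: 10000110 xor 00111010 = 10111100
byte 1: 10000101 xor 00010000 = 10010101
byte 2: 00101010 xor 10001110 = 10100100
byte 3: 01110101 xor 00111010 = 01001111
byte 4: 10110001 xor 00010000 = 10100001
byte 5: 00001000 xor 10001110 = 10000110
byte 6: 11110101 xor 00111010 = 11001111
byte 7: 00101111 xor 00010000 = 00111111
byte 8: 10000100 xor 10001110 = 00001010
byte 9: 10100001 xor 00111010 = 10011011

bc95a44fa186cf3f0a9b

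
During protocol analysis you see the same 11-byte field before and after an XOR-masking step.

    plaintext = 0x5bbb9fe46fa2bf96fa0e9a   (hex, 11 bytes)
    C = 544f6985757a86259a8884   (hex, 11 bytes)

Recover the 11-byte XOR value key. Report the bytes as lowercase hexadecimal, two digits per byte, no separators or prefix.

Since C = plaintext ⊕ key, XORing both sides with plaintext gives key = plaintext ⊕ C.
01011011 ^ 01010100 = 00001111
10111011 ^ 01001111 = 11110100
10011111 ^ 01101001 = 11110110
11100100 ^ 10000101 = 01100001
01101111 ^ 01110101 = 00011010
10100010 ^ 01111010 = 11011000
10111111 ^ 10000110 = 00111001
10010110 ^ 00100101 = 10110011
11111010 ^ 10011010 = 01100000
00001110 ^ 10001000 = 10000110
10011010 ^ 10000100 = 00011110

0ff4f6611ad839b360861e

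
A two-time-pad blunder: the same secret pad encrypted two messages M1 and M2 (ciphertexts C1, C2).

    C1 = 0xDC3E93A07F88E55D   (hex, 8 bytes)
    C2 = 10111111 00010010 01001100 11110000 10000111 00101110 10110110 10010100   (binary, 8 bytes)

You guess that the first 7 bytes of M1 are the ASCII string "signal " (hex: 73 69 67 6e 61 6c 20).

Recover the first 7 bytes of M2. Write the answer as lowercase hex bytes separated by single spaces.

10 45 b8 3e 99 ca 73

First, C1 ⊕ C2 = (M1 ⊕ K) ⊕ (M2 ⊕ K) = M1 ⊕ M2, so the key drops out. Then M2 = (M1 ⊕ M2) ⊕ M1 over the first 7 bytes.
byte 0: (dc ⊕ bf) ⊕ 73 = 63 ⊕ 73 = 10
byte 1: (3e ⊕ 12) ⊕ 69 = 2c ⊕ 69 = 45
byte 2: (93 ⊕ 4c) ⊕ 67 = df ⊕ 67 = b8
byte 3: (a0 ⊕ f0) ⊕ 6e = 50 ⊕ 6e = 3e
byte 4: (7f ⊕ 87) ⊕ 61 = f8 ⊕ 61 = 99
byte 5: (88 ⊕ 2e) ⊕ 6c = a6 ⊕ 6c = ca
byte 6: (e5 ⊕ b6) ⊕ 20 = 53 ⊕ 20 = 73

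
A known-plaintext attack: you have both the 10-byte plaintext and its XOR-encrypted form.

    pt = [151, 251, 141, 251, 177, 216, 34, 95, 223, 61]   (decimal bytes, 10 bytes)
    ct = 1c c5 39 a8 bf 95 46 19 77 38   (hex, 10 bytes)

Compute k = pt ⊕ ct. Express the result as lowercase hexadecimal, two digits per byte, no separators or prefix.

Since ct = pt ⊕ k, XORing both sides with pt gives k = pt ⊕ ct.
97 ⊕ 1c = 8b
fb ⊕ c5 = 3e
8d ⊕ 39 = b4
fb ⊕ a8 = 53
b1 ⊕ bf = 0e
d8 ⊕ 95 = 4d
22 ⊕ 46 = 64
5f ⊕ 19 = 46
df ⊕ 77 = a8
3d ⊕ 38 = 05

8b3eb4530e4d6446a805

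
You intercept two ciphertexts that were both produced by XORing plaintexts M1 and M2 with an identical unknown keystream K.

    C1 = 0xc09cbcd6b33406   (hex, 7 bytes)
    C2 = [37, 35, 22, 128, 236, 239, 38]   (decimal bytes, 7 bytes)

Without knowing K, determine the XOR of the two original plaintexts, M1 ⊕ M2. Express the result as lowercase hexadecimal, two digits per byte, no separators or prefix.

C1 ⊕ C2 = (M1 ⊕ K) ⊕ (M2 ⊕ K) = M1 ⊕ M2 — the shared key cancels under XOR.
c0 ^ 25 = e5
9c ^ 23 = bf
bc ^ 16 = aa
d6 ^ 80 = 56
b3 ^ ec = 5f
34 ^ ef = db
06 ^ 26 = 20

e5bfaa565fdb20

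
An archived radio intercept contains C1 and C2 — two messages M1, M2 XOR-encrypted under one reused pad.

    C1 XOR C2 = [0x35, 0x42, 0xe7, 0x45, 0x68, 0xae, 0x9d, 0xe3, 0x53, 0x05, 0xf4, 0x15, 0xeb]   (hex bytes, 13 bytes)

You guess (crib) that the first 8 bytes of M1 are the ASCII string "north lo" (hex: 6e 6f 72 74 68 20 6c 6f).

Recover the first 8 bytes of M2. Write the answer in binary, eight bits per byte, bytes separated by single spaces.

Since C1 ⊕ C2 = M1 ⊕ M2, XORing with the guessed M1 bytes yields the corresponding M2 bytes: M2 = (C1 ⊕ C2) ⊕ M1.
byte 0: 00110101 ^ 01101110 = 01011011
byte 1: 01000010 ^ 01101111 = 00101101
byte 2: 11100111 ^ 01110010 = 10010101
byte 3: 01000101 ^ 01110100 = 00110001
byte 4: 01101000 ^ 01101000 = 00000000
byte 5: 10101110 ^ 00100000 = 10001110
byte 6: 10011101 ^ 01101100 = 11110001
byte 7: 11100011 ^ 01101111 = 10001100

01011011 00101101 10010101 00110001 00000000 10001110 11110001 10001100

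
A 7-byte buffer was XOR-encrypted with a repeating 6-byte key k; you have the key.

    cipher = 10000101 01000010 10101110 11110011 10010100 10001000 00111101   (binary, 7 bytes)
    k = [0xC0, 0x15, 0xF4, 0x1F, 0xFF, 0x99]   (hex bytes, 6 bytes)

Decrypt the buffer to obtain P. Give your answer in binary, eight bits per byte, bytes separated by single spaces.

01000101 01010111 01011010 11101100 01101011 00010001 11111101

The 6-byte key repeats, so the effective keystream is c0 15 f4 1f ff 99 c0.
byte 0: 133 XOR 192 =  69
byte 1:  66 XOR  21 =  87
byte 2: 174 XOR 244 =  90
byte 3: 243 XOR  31 = 236
byte 4: 148 XOR 255 = 107
byte 5: 136 XOR 153 =  17
byte 6:  61 XOR 192 = 253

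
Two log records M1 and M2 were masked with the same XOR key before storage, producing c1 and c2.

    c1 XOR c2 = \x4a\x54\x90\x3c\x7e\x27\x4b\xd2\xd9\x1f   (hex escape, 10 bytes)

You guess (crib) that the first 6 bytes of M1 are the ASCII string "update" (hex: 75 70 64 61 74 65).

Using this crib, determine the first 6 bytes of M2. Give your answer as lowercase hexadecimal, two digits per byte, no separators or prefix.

3f24f45d0a42

Since c1 ⊕ c2 = M1 ⊕ M2, XORing with the guessed M1 bytes yields the corresponding M2 bytes: M2 = (c1 ⊕ c2) ⊕ M1.
byte 0: 4a XOR 75 = 3f
byte 1: 54 XOR 70 = 24
byte 2: 90 XOR 64 = f4
byte 3: 3c XOR 61 = 5d
byte 4: 7e XOR 74 = 0a
byte 5: 27 XOR 65 = 42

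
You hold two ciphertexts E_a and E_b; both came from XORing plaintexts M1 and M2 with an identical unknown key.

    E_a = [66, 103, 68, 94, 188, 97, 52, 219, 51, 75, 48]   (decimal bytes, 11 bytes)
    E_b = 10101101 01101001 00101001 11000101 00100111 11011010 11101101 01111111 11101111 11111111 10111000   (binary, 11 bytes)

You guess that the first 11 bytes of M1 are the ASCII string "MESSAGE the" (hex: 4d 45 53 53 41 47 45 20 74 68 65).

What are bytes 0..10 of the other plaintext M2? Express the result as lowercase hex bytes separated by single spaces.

a2 4b 3e c8 da fc 9c 84 a8 dc ed

First, E_a ⊕ E_b = (M1 ⊕ K) ⊕ (M2 ⊕ K) = M1 ⊕ M2, so the key drops out. Then M2 = (M1 ⊕ M2) ⊕ M1 over the first 11 bytes.
byte 0: (42 ⊕ ad) ⊕ 4d = ef ⊕ 4d = a2
byte 1: (67 ⊕ 69) ⊕ 45 = 0e ⊕ 45 = 4b
byte 2: (44 ⊕ 29) ⊕ 53 = 6d ⊕ 53 = 3e
byte 3: (5e ⊕ c5) ⊕ 53 = 9b ⊕ 53 = c8
byte 4: (bc ⊕ 27) ⊕ 41 = 9b ⊕ 41 = da
byte 5: (61 ⊕ da) ⊕ 47 = bb ⊕ 47 = fc
byte 6: (34 ⊕ ed) ⊕ 45 = d9 ⊕ 45 = 9c
byte 7: (db ⊕ 7f) ⊕ 20 = a4 ⊕ 20 = 84
byte 8: (33 ⊕ ef) ⊕ 74 = dc ⊕ 74 = a8
byte 9: (4b ⊕ ff) ⊕ 68 = b4 ⊕ 68 = dc
byte 10: (30 ⊕ b8) ⊕ 65 = 88 ⊕ 65 = ed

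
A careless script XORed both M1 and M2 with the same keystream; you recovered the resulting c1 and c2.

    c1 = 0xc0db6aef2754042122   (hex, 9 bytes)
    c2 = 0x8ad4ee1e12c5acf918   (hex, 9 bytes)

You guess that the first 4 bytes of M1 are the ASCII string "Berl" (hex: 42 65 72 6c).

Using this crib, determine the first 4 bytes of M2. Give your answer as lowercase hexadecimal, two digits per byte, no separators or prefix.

First, c1 ⊕ c2 = (M1 ⊕ K) ⊕ (M2 ⊕ K) = M1 ⊕ M2, so the key drops out. Then M2 = (M1 ⊕ M2) ⊕ M1 over the first 4 bytes.
byte 0: (c0 XOR 8a) XOR 42 = 4a XOR 42 = 08
byte 1: (db XOR d4) XOR 65 = 0f XOR 65 = 6a
byte 2: (6a XOR ee) XOR 72 = 84 XOR 72 = f6
byte 3: (ef XOR 1e) XOR 6c = f1 XOR 6c = 9d

086af69d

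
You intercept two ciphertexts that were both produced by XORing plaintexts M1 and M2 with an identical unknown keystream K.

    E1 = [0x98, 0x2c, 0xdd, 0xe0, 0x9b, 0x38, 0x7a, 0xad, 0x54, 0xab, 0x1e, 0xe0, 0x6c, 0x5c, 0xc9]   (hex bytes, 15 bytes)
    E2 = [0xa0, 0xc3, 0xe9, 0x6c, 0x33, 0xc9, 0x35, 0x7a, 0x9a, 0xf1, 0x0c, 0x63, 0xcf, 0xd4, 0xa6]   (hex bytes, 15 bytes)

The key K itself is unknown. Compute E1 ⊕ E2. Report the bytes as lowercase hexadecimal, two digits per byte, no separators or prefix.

E1 ⊕ E2 = (M1 ⊕ K) ⊕ (M2 ⊕ K) = M1 ⊕ M2 — the shared key cancels under XOR.
98 XOR a0 = 38
2c XOR c3 = ef
dd XOR e9 = 34
e0 XOR 6c = 8c
9b XOR 33 = a8
38 XOR c9 = f1
7a XOR 35 = 4f
ad XOR 7a = d7
54 XOR 9a = ce
ab XOR f1 = 5a
1e XOR 0c = 12
e0 XOR 63 = 83
6c XOR cf = a3
5c XOR d4 = 88
c9 XOR a6 = 6f

38ef348ca8f14fd7ce5a1283a3886f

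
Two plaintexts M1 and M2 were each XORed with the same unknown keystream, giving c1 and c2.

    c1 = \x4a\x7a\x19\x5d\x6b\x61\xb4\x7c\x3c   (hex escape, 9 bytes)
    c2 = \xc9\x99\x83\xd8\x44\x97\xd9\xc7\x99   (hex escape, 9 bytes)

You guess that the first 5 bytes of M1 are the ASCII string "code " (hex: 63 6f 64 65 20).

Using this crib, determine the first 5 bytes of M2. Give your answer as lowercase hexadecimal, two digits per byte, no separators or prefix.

e08cfee00f

First, c1 ⊕ c2 = (M1 ⊕ K) ⊕ (M2 ⊕ K) = M1 ⊕ M2, so the key drops out. Then M2 = (M1 ⊕ M2) ⊕ M1 over the first 5 bytes.
byte 0: (4a XOR c9) XOR 63 = 83 XOR 63 = e0
byte 1: (7a XOR 99) XOR 6f = e3 XOR 6f = 8c
byte 2: (19 XOR 83) XOR 64 = 9a XOR 64 = fe
byte 3: (5d XOR d8) XOR 65 = 85 XOR 65 = e0
byte 4: (6b XOR 44) XOR 20 = 2f XOR 20 = 0f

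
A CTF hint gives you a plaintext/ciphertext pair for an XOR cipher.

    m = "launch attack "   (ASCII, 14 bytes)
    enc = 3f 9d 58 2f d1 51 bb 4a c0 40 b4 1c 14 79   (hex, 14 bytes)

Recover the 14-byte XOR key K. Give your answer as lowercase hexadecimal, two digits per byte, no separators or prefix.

53fc2d41b2399b2bb434d57f7f59

Since enc = m ⊕ K, XORing both sides with m gives K = m ⊕ enc.
byte 0: 6c XOR 3f = 53
byte 1: 61 XOR 9d = fc
byte 2: 75 XOR 58 = 2d
byte 3: 6e XOR 2f = 41
byte 4: 63 XOR d1 = b2
byte 5: 68 XOR 51 = 39
byte 6: 20 XOR bb = 9b
byte 7: 61 XOR 4a = 2b
byte 8: 74 XOR c0 = b4
byte 9: 74 XOR 40 = 34
byte 10: 61 XOR b4 = d5
byte 11: 63 XOR 1c = 7f
byte 12: 6b XOR 14 = 7f
byte 13: 20 XOR 79 = 59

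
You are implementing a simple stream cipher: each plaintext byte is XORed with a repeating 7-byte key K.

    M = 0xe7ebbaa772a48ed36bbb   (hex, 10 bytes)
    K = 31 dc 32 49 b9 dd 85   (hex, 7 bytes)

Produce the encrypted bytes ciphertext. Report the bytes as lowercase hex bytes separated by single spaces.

The 7-byte key repeats, so the effective keystream is 31 dc 32 49 b9 dd 85 31 dc 32.
byte 0: 11100111 XOR 00110001 = 11010110
byte 1: 11101011 XOR 11011100 = 00110111
byte 2: 10111010 XOR 00110010 = 10001000
byte 3: 10100111 XOR 01001001 = 11101110
byte 4: 01110010 XOR 10111001 = 11001011
byte 5: 10100100 XOR 11011101 = 01111001
byte 6: 10001110 XOR 10000101 = 00001011
byte 7: 11010011 XOR 00110001 = 11100010
byte 8: 01101011 XOR 11011100 = 10110111
byte 9: 10111011 XOR 00110010 = 10001001

d6 37 88 ee cb 79 0b e2 b7 89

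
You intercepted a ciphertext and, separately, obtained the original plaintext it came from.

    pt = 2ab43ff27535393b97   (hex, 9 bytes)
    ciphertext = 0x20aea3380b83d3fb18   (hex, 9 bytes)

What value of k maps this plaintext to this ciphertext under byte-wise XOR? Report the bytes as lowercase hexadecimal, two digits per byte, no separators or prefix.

Since ciphertext = pt ⊕ k, XORing both sides with pt gives k = pt ⊕ ciphertext.
byte 0: 00101010 xor 00100000 = 00001010
byte 1: 10110100 xor 10101110 = 00011010
byte 2: 00111111 xor 10100011 = 10011100
byte 3: 11110010 xor 00111000 = 11001010
byte 4: 01110101 xor 00001011 = 01111110
byte 5: 00110101 xor 10000011 = 10110110
byte 6: 00111001 xor 11010011 = 11101010
byte 7: 00111011 xor 11111011 = 11000000
byte 8: 10010111 xor 00011000 = 10001111

0a1a9cca7eb6eac08f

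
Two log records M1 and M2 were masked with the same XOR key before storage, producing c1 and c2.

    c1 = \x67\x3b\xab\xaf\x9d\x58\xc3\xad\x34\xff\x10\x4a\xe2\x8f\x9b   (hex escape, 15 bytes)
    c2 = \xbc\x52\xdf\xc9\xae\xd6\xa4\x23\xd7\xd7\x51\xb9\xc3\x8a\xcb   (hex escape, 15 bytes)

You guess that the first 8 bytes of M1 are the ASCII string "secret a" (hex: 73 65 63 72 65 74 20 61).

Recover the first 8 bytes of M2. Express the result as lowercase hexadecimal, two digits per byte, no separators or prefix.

First, c1 ⊕ c2 = (M1 ⊕ K) ⊕ (M2 ⊕ K) = M1 ⊕ M2, so the key drops out. Then M2 = (M1 ⊕ M2) ⊕ M1 over the first 8 bytes.
byte 0: (67 xor bc) xor 73 = db xor 73 = a8
byte 1: (3b xor 52) xor 65 = 69 xor 65 = 0c
byte 2: (ab xor df) xor 63 = 74 xor 63 = 17
byte 3: (af xor c9) xor 72 = 66 xor 72 = 14
byte 4: (9d xor ae) xor 65 = 33 xor 65 = 56
byte 5: (58 xor d6) xor 74 = 8e xor 74 = fa
byte 6: (c3 xor a4) xor 20 = 67 xor 20 = 47
byte 7: (ad xor 23) xor 61 = 8e xor 61 = ef

a80c171456fa47ef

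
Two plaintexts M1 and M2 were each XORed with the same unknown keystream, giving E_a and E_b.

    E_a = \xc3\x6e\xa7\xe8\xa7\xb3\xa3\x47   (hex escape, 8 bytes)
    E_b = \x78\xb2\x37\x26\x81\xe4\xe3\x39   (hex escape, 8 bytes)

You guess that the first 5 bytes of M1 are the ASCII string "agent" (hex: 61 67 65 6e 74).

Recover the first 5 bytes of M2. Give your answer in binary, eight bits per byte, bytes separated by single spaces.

First, E_a ⊕ E_b = (M1 ⊕ K) ⊕ (M2 ⊕ K) = M1 ⊕ M2, so the key drops out. Then M2 = (M1 ⊕ M2) ⊕ M1 over the first 5 bytes.
byte 0: (c3 xor 78) xor 61 = bb xor 61 = da
byte 1: (6e xor b2) xor 67 = dc xor 67 = bb
byte 2: (a7 xor 37) xor 65 = 90 xor 65 = f5
byte 3: (e8 xor 26) xor 6e = ce xor 6e = a0
byte 4: (a7 xor 81) xor 74 = 26 xor 74 = 52

11011010 10111011 11110101 10100000 01010010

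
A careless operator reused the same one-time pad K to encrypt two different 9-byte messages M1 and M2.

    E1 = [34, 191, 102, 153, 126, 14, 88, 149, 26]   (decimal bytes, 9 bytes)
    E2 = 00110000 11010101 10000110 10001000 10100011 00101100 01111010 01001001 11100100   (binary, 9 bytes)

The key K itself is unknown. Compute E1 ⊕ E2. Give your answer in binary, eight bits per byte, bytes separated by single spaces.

E1 ⊕ E2 = (M1 ⊕ K) ⊕ (M2 ⊕ K) = M1 ⊕ M2 — the shared key cancels under XOR.
00100010 ⊕ 00110000 = 00010010
10111111 ⊕ 11010101 = 01101010
01100110 ⊕ 10000110 = 11100000
10011001 ⊕ 10001000 = 00010001
01111110 ⊕ 10100011 = 11011101
00001110 ⊕ 00101100 = 00100010
01011000 ⊕ 01111010 = 00100010
10010101 ⊕ 01001001 = 11011100
00011010 ⊕ 11100100 = 11111110

00010010 01101010 11100000 00010001 11011101 00100010 00100010 11011100 11111110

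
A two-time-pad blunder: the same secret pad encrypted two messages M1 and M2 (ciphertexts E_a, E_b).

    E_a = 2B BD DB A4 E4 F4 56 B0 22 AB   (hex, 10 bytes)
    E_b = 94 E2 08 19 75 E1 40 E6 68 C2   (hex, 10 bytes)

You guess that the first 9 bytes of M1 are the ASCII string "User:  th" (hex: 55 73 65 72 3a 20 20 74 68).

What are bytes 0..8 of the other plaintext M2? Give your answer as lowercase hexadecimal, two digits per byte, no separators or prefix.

First, E_a ⊕ E_b = (M1 ⊕ K) ⊕ (M2 ⊕ K) = M1 ⊕ M2, so the key drops out. Then M2 = (M1 ⊕ M2) ⊕ M1 over the first 9 bytes.
byte 0: (2b XOR 94) XOR 55 = bf XOR 55 = ea
byte 1: (bd XOR e2) XOR 73 = 5f XOR 73 = 2c
byte 2: (db XOR 08) XOR 65 = d3 XOR 65 = b6
byte 3: (a4 XOR 19) XOR 72 = bd XOR 72 = cf
byte 4: (e4 XOR 75) XOR 3a = 91 XOR 3a = ab
byte 5: (f4 XOR e1) XOR 20 = 15 XOR 20 = 35
byte 6: (56 XOR 40) XOR 20 = 16 XOR 20 = 36
byte 7: (b0 XOR e6) XOR 74 = 56 XOR 74 = 22
byte 8: (22 XOR 68) XOR 68 = 4a XOR 68 = 22

ea2cb6cfab35362222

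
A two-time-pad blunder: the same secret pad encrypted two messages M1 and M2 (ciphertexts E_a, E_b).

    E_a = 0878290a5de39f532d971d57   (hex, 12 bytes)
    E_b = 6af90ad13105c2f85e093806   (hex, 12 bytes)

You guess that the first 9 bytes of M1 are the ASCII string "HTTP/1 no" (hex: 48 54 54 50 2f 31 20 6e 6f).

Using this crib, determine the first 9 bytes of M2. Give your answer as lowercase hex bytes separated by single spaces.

2a d5 77 8b 43 d7 7d c5 1c

First, E_a ⊕ E_b = (M1 ⊕ K) ⊕ (M2 ⊕ K) = M1 ⊕ M2, so the key drops out. Then M2 = (M1 ⊕ M2) ⊕ M1 over the first 9 bytes.
byte 0: (08 ^ 6a) ^ 48 = 62 ^ 48 = 2a
byte 1: (78 ^ f9) ^ 54 = 81 ^ 54 = d5
byte 2: (29 ^ 0a) ^ 54 = 23 ^ 54 = 77
byte 3: (0a ^ d1) ^ 50 = db ^ 50 = 8b
byte 4: (5d ^ 31) ^ 2f = 6c ^ 2f = 43
byte 5: (e3 ^ 05) ^ 31 = e6 ^ 31 = d7
byte 6: (9f ^ c2) ^ 20 = 5d ^ 20 = 7d
byte 7: (53 ^ f8) ^ 6e = ab ^ 6e = c5
byte 8: (2d ^ 5e) ^ 6f = 73 ^ 6f = 1c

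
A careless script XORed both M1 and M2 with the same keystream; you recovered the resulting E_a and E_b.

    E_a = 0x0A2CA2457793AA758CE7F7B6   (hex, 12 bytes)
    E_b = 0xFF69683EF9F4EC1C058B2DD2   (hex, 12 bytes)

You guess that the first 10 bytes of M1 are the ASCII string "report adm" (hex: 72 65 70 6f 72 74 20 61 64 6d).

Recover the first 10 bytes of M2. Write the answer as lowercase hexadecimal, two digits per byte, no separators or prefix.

First, E_a ⊕ E_b = (M1 ⊕ K) ⊕ (M2 ⊕ K) = M1 ⊕ M2, so the key drops out. Then M2 = (M1 ⊕ M2) ⊕ M1 over the first 10 bytes.
byte 0: (0a ^ ff) ^ 72 = f5 ^ 72 = 87
byte 1: (2c ^ 69) ^ 65 = 45 ^ 65 = 20
byte 2: (a2 ^ 68) ^ 70 = ca ^ 70 = ba
byte 3: (45 ^ 3e) ^ 6f = 7b ^ 6f = 14
byte 4: (77 ^ f9) ^ 72 = 8e ^ 72 = fc
byte 5: (93 ^ f4) ^ 74 = 67 ^ 74 = 13
byte 6: (aa ^ ec) ^ 20 = 46 ^ 20 = 66
byte 7: (75 ^ 1c) ^ 61 = 69 ^ 61 = 08
byte 8: (8c ^ 05) ^ 64 = 89 ^ 64 = ed
byte 9: (e7 ^ 8b) ^ 6d = 6c ^ 6d = 01

8720ba14fc136608ed01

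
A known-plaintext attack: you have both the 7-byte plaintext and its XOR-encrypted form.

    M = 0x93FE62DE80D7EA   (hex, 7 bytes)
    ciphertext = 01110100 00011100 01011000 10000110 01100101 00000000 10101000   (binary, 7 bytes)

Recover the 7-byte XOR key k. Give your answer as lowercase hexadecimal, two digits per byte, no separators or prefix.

e7e23a58e5d742

Since ciphertext = M ⊕ k, XORing both sides with M gives k = M ⊕ ciphertext.
147 XOR 116 = 231
254 XOR  28 = 226
 98 XOR  88 =  58
222 XOR 134 =  88
128 XOR 101 = 229
215 XOR   0 = 215
234 XOR 168 =  66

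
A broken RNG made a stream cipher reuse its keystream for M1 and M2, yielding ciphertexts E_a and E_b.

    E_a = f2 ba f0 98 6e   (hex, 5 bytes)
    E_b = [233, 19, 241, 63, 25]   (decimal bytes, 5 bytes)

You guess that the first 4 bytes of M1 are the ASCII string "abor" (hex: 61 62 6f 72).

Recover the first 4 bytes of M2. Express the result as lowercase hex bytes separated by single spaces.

7a cb 6e d5

First, E_a ⊕ E_b = (M1 ⊕ K) ⊕ (M2 ⊕ K) = M1 ⊕ M2, so the key drops out. Then M2 = (M1 ⊕ M2) ⊕ M1 over the first 4 bytes.
byte 0: (f2 ^ e9) ^ 61 = 1b ^ 61 = 7a
byte 1: (ba ^ 13) ^ 62 = a9 ^ 62 = cb
byte 2: (f0 ^ f1) ^ 6f = 01 ^ 6f = 6e
byte 3: (98 ^ 3f) ^ 72 = a7 ^ 72 = d5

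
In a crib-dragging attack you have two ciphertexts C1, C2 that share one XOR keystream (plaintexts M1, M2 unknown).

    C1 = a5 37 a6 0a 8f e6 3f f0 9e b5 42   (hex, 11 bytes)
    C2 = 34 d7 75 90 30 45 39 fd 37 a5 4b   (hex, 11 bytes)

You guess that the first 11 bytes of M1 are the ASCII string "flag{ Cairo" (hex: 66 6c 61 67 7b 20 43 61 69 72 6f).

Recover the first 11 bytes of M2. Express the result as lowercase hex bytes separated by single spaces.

First, C1 ⊕ C2 = (M1 ⊕ K) ⊕ (M2 ⊕ K) = M1 ⊕ M2, so the key drops out. Then M2 = (M1 ⊕ M2) ⊕ M1 over the first 11 bytes.
byte 0: (a5 ⊕ 34) ⊕ 66 = 91 ⊕ 66 = f7
byte 1: (37 ⊕ d7) ⊕ 6c = e0 ⊕ 6c = 8c
byte 2: (a6 ⊕ 75) ⊕ 61 = d3 ⊕ 61 = b2
byte 3: (0a ⊕ 90) ⊕ 67 = 9a ⊕ 67 = fd
byte 4: (8f ⊕ 30) ⊕ 7b = bf ⊕ 7b = c4
byte 5: (e6 ⊕ 45) ⊕ 20 = a3 ⊕ 20 = 83
byte 6: (3f ⊕ 39) ⊕ 43 = 06 ⊕ 43 = 45
byte 7: (f0 ⊕ fd) ⊕ 61 = 0d ⊕ 61 = 6c
byte 8: (9e ⊕ 37) ⊕ 69 = a9 ⊕ 69 = c0
byte 9: (b5 ⊕ a5) ⊕ 72 = 10 ⊕ 72 = 62
byte 10: (42 ⊕ 4b) ⊕ 6f = 09 ⊕ 6f = 66

f7 8c b2 fd c4 83 45 6c c0 62 66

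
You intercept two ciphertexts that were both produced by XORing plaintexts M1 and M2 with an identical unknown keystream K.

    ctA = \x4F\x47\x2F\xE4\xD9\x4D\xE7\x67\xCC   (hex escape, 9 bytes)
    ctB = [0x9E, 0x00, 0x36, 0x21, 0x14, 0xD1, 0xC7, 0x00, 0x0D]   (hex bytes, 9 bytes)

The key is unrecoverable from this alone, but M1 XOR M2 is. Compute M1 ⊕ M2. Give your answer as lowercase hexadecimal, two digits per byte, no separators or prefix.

d14719c5cd9c2067c1

ctA ⊕ ctB = (M1 ⊕ K) ⊕ (M2 ⊕ K) = M1 ⊕ M2 — the shared key cancels under XOR.
byte 0: 4f XOR 9e = d1
byte 1: 47 XOR 00 = 47
byte 2: 2f XOR 36 = 19
byte 3: e4 XOR 21 = c5
byte 4: d9 XOR 14 = cd
byte 5: 4d XOR d1 = 9c
byte 6: e7 XOR c7 = 20
byte 7: 67 XOR 00 = 67
byte 8: cc XOR 0d = c1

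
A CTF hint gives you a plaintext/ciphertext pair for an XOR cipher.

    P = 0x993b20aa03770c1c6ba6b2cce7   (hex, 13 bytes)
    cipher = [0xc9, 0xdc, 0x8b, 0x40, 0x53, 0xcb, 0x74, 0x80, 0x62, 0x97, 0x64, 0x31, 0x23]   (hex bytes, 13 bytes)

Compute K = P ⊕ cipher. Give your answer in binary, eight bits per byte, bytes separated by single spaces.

01010000 11100111 10101011 11101010 01010000 10111100 01111000 10011100 00001001 00110001 11010110 11111101 11000100

Since cipher = P ⊕ K, XORing both sides with P gives K = P ⊕ cipher.
byte 0: 153 XOR 201 =  80
byte 1:  59 XOR 220 = 231
byte 2:  32 XOR 139 = 171
byte 3: 170 XOR  64 = 234
byte 4:   3 XOR  83 =  80
byte 5: 119 XOR 203 = 188
byte 6:  12 XOR 116 = 120
byte 7:  28 XOR 128 = 156
byte 8: 107 XOR  98 =   9
byte 9: 166 XOR 151 =  49
byte 10: 178 XOR 100 = 214
byte 11: 204 XOR  49 = 253
byte 12: 231 XOR  35 = 196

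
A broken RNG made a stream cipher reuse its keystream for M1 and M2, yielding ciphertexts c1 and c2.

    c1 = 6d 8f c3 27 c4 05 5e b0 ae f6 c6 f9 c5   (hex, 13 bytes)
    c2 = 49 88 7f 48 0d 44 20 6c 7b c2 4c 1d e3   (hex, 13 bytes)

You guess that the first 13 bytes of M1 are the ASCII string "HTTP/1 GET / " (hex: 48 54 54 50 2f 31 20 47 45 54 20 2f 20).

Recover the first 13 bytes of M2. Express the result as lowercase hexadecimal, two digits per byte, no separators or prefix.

First, c1 ⊕ c2 = (M1 ⊕ K) ⊕ (M2 ⊕ K) = M1 ⊕ M2, so the key drops out. Then M2 = (M1 ⊕ M2) ⊕ M1 over the first 13 bytes.
byte 0: (6d XOR 49) XOR 48 = 24 XOR 48 = 6c
byte 1: (8f XOR 88) XOR 54 = 07 XOR 54 = 53
byte 2: (c3 XOR 7f) XOR 54 = bc XOR 54 = e8
byte 3: (27 XOR 48) XOR 50 = 6f XOR 50 = 3f
byte 4: (c4 XOR 0d) XOR 2f = c9 XOR 2f = e6
byte 5: (05 XOR 44) XOR 31 = 41 XOR 31 = 70
byte 6: (5e XOR 20) XOR 20 = 7e XOR 20 = 5e
byte 7: (b0 XOR 6c) XOR 47 = dc XOR 47 = 9b
byte 8: (ae XOR 7b) XOR 45 = d5 XOR 45 = 90
byte 9: (f6 XOR c2) XOR 54 = 34 XOR 54 = 60
byte 10: (c6 XOR 4c) XOR 20 = 8a XOR 20 = aa
byte 11: (f9 XOR 1d) XOR 2f = e4 XOR 2f = cb
byte 12: (c5 XOR e3) XOR 20 = 26 XOR 20 = 06

6c53e83fe6705e9b9060aacb06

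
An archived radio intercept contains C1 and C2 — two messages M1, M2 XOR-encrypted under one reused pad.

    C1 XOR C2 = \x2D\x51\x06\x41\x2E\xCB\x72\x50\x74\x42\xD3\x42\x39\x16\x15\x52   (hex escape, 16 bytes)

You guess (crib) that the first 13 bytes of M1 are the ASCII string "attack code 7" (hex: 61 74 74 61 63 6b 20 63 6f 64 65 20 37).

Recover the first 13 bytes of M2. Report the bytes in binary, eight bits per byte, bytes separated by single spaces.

01001100 00100101 01110010 00100000 01001101 10100000 01010010 00110011 00011011 00100110 10110110 01100010 00001110

Since C1 ⊕ C2 = M1 ⊕ M2, XORing with the guessed M1 bytes yields the corresponding M2 bytes: M2 = (C1 ⊕ C2) ⊕ M1.
00101101 xor 01100001 = 01001100
01010001 xor 01110100 = 00100101
00000110 xor 01110100 = 01110010
01000001 xor 01100001 = 00100000
00101110 xor 01100011 = 01001101
11001011 xor 01101011 = 10100000
01110010 xor 00100000 = 01010010
01010000 xor 01100011 = 00110011
01110100 xor 01101111 = 00011011
01000010 xor 01100100 = 00100110
11010011 xor 01100101 = 10110110
01000010 xor 00100000 = 01100010
00111001 xor 00110111 = 00001110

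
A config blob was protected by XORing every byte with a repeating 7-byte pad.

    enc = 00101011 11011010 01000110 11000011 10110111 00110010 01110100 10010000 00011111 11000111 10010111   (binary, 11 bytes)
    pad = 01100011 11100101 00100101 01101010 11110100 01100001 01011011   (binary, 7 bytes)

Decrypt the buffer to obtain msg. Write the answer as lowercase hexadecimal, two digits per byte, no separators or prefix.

483f63a943532ff3fae2fd

The 7-byte key repeats, so the effective keystream is 63 e5 25 6a f4 61 5b 63 e5 25 6a.
byte 0: 2b xor 63 = 48
byte 1: da xor e5 = 3f
byte 2: 46 xor 25 = 63
byte 3: c3 xor 6a = a9
byte 4: b7 xor f4 = 43
byte 5: 32 xor 61 = 53
byte 6: 74 xor 5b = 2f
byte 7: 90 xor 63 = f3
byte 8: 1f xor e5 = fa
byte 9: c7 xor 25 = e2
byte 10: 97 xor 6a = fd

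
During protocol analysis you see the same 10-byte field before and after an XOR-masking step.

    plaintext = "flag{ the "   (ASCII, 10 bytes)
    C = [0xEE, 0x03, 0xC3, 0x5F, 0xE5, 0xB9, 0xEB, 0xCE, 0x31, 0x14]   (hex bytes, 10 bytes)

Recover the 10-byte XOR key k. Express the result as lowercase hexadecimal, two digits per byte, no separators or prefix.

Since C = plaintext ⊕ k, XORing both sides with plaintext gives k = plaintext ⊕ C.
byte 0: 66 ^ ee = 88
byte 1: 6c ^ 03 = 6f
byte 2: 61 ^ c3 = a2
byte 3: 67 ^ 5f = 38
byte 4: 7b ^ e5 = 9e
byte 5: 20 ^ b9 = 99
byte 6: 74 ^ eb = 9f
byte 7: 68 ^ ce = a6
byte 8: 65 ^ 31 = 54
byte 9: 20 ^ 14 = 34

886fa2389e999fa65434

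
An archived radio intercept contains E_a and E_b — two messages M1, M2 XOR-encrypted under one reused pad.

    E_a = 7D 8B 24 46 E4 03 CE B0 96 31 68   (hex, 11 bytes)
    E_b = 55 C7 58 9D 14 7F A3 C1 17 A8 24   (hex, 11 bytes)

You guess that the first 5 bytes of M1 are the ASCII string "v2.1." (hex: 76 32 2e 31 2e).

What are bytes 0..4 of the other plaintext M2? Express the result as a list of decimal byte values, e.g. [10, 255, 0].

First, E_a ⊕ E_b = (M1 ⊕ K) ⊕ (M2 ⊕ K) = M1 ⊕ M2, so the key drops out. Then M2 = (M1 ⊕ M2) ⊕ M1 over the first 5 bytes.
byte 0: (7d XOR 55) XOR 76 = 28 XOR 76 = 5e
byte 1: (8b XOR c7) XOR 32 = 4c XOR 32 = 7e
byte 2: (24 XOR 58) XOR 2e = 7c XOR 2e = 52
byte 3: (46 XOR 9d) XOR 31 = db XOR 31 = ea
byte 4: (e4 XOR 14) XOR 2e = f0 XOR 2e = de

[94, 126, 82, 234, 222]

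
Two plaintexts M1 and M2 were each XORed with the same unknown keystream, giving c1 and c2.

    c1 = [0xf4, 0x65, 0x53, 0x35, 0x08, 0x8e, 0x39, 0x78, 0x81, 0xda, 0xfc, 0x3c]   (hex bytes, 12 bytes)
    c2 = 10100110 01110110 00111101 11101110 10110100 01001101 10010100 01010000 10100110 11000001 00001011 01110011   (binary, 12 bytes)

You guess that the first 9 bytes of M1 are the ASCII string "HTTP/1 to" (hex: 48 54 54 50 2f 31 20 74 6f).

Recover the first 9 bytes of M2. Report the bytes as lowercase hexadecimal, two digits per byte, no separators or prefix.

1a473a8b93f28d5c48

First, c1 ⊕ c2 = (M1 ⊕ K) ⊕ (M2 ⊕ K) = M1 ⊕ M2, so the key drops out. Then M2 = (M1 ⊕ M2) ⊕ M1 over the first 9 bytes.
byte 0: (f4 xor a6) xor 48 = 52 xor 48 = 1a
byte 1: (65 xor 76) xor 54 = 13 xor 54 = 47
byte 2: (53 xor 3d) xor 54 = 6e xor 54 = 3a
byte 3: (35 xor ee) xor 50 = db xor 50 = 8b
byte 4: (08 xor b4) xor 2f = bc xor 2f = 93
byte 5: (8e xor 4d) xor 31 = c3 xor 31 = f2
byte 6: (39 xor 94) xor 20 = ad xor 20 = 8d
byte 7: (78 xor 50) xor 74 = 28 xor 74 = 5c
byte 8: (81 xor a6) xor 6f = 27 xor 6f = 48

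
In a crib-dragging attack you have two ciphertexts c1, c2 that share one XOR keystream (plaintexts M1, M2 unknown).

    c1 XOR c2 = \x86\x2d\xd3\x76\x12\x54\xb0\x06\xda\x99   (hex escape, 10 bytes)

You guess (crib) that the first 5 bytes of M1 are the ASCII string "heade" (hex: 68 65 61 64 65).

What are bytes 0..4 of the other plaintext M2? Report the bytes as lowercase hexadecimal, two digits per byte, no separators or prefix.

Since c1 ⊕ c2 = M1 ⊕ M2, XORing with the guessed M1 bytes yields the corresponding M2 bytes: M2 = (c1 ⊕ c2) ⊕ M1.
86 xor 68 = ee
2d xor 65 = 48
d3 xor 61 = b2
76 xor 64 = 12
12 xor 65 = 77

ee48b21277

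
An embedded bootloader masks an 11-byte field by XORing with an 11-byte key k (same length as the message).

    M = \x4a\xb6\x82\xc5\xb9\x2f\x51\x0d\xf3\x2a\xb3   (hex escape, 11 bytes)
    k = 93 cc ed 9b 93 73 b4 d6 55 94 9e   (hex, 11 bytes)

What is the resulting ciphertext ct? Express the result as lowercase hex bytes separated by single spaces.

XOR is its own inverse, so applying the key byte-wise gives the result directly.
4a ⊕ 93 = d9
b6 ⊕ cc = 7a
82 ⊕ ed = 6f
c5 ⊕ 9b = 5e
b9 ⊕ 93 = 2a
2f ⊕ 73 = 5c
51 ⊕ b4 = e5
0d ⊕ d6 = db
f3 ⊕ 55 = a6
2a ⊕ 94 = be
b3 ⊕ 9e = 2d

d9 7a 6f 5e 2a 5c e5 db a6 be 2d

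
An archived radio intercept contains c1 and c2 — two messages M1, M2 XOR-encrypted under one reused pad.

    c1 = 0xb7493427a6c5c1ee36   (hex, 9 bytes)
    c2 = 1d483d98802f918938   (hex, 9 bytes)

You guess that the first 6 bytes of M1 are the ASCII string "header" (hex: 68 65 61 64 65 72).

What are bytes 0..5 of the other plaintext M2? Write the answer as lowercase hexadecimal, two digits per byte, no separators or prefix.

c26468db4398

First, c1 ⊕ c2 = (M1 ⊕ K) ⊕ (M2 ⊕ K) = M1 ⊕ M2, so the key drops out. Then M2 = (M1 ⊕ M2) ⊕ M1 over the first 6 bytes.
byte 0: (b7 xor 1d) xor 68 = aa xor 68 = c2
byte 1: (49 xor 48) xor 65 = 01 xor 65 = 64
byte 2: (34 xor 3d) xor 61 = 09 xor 61 = 68
byte 3: (27 xor 98) xor 64 = bf xor 64 = db
byte 4: (a6 xor 80) xor 65 = 26 xor 65 = 43
byte 5: (c5 xor 2f) xor 72 = ea xor 72 = 98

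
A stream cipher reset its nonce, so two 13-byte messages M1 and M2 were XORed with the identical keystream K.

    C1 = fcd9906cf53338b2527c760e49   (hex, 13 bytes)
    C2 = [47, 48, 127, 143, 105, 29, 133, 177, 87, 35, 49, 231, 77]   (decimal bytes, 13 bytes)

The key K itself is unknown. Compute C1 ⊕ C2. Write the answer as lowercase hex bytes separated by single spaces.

d3 e9 ef e3 9c 2e bd 03 05 5f 47 e9 04

C1 ⊕ C2 = (M1 ⊕ K) ⊕ (M2 ⊕ K) = M1 ⊕ M2 — the shared key cancels under XOR.
byte 0: fc ⊕ 2f = d3
byte 1: d9 ⊕ 30 = e9
byte 2: 90 ⊕ 7f = ef
byte 3: 6c ⊕ 8f = e3
byte 4: f5 ⊕ 69 = 9c
byte 5: 33 ⊕ 1d = 2e
byte 6: 38 ⊕ 85 = bd
byte 7: b2 ⊕ b1 = 03
byte 8: 52 ⊕ 57 = 05
byte 9: 7c ⊕ 23 = 5f
byte 10: 76 ⊕ 31 = 47
byte 11: 0e ⊕ e7 = e9
byte 12: 49 ⊕ 4d = 04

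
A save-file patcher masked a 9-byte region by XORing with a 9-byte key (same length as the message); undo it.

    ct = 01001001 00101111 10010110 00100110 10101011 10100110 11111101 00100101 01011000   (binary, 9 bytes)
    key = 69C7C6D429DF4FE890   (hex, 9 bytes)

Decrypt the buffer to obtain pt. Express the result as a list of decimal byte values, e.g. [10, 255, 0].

[32, 232, 80, 242, 130, 121, 178, 205, 200]

XOR is its own inverse, so applying the key byte-wise gives the result directly.
49 xor 69 = 20
2f xor c7 = e8
96 xor c6 = 50
26 xor d4 = f2
ab xor 29 = 82
a6 xor df = 79
fd xor 4f = b2
25 xor e8 = cd
58 xor 90 = c8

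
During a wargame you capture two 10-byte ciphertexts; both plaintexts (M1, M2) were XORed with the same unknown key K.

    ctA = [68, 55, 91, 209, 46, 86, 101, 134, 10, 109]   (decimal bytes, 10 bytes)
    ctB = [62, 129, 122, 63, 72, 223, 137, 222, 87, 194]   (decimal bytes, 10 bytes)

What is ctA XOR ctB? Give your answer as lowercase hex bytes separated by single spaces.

ctA ⊕ ctB = (M1 ⊕ K) ⊕ (M2 ⊕ K) = M1 ⊕ M2 — the shared key cancels under XOR.
byte 0: 44 xor 3e = 7a
byte 1: 37 xor 81 = b6
byte 2: 5b xor 7a = 21
byte 3: d1 xor 3f = ee
byte 4: 2e xor 48 = 66
byte 5: 56 xor df = 89
byte 6: 65 xor 89 = ec
byte 7: 86 xor de = 58
byte 8: 0a xor 57 = 5d
byte 9: 6d xor c2 = af

7a b6 21 ee 66 89 ec 58 5d af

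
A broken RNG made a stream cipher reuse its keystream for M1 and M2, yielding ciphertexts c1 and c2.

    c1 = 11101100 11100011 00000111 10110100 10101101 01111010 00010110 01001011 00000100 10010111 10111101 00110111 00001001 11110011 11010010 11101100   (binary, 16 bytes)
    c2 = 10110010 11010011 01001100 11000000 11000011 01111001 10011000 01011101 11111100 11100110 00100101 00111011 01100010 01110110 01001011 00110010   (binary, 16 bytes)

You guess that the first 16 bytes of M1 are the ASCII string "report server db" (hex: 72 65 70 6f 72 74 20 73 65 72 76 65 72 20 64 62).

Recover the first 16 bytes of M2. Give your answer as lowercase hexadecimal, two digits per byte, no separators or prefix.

2c553b1b1c77ae659d03ee6919a5fdbc

First, c1 ⊕ c2 = (M1 ⊕ K) ⊕ (M2 ⊕ K) = M1 ⊕ M2, so the key drops out. Then M2 = (M1 ⊕ M2) ⊕ M1 over the first 16 bytes.
byte 0: (ec ^ b2) ^ 72 = 5e ^ 72 = 2c
byte 1: (e3 ^ d3) ^ 65 = 30 ^ 65 = 55
byte 2: (07 ^ 4c) ^ 70 = 4b ^ 70 = 3b
byte 3: (b4 ^ c0) ^ 6f = 74 ^ 6f = 1b
byte 4: (ad ^ c3) ^ 72 = 6e ^ 72 = 1c
byte 5: (7a ^ 79) ^ 74 = 03 ^ 74 = 77
byte 6: (16 ^ 98) ^ 20 = 8e ^ 20 = ae
byte 7: (4b ^ 5d) ^ 73 = 16 ^ 73 = 65
byte 8: (04 ^ fc) ^ 65 = f8 ^ 65 = 9d
byte 9: (97 ^ e6) ^ 72 = 71 ^ 72 = 03
byte 10: (bd ^ 25) ^ 76 = 98 ^ 76 = ee
byte 11: (37 ^ 3b) ^ 65 = 0c ^ 65 = 69
byte 12: (09 ^ 62) ^ 72 = 6b ^ 72 = 19
byte 13: (f3 ^ 76) ^ 20 = 85 ^ 20 = a5
byte 14: (d2 ^ 4b) ^ 64 = 99 ^ 64 = fd
byte 15: (ec ^ 32) ^ 62 = de ^ 62 = bc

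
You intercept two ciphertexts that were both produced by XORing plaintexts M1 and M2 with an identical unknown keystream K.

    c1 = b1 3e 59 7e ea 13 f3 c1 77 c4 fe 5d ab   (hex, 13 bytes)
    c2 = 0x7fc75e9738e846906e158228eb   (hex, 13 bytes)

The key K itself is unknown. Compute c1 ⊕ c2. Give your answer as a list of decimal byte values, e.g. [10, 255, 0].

c1 ⊕ c2 = (M1 ⊕ K) ⊕ (M2 ⊕ K) = M1 ⊕ M2 — the shared key cancels under XOR.
byte 0: b1 ⊕ 7f = ce
byte 1: 3e ⊕ c7 = f9
byte 2: 59 ⊕ 5e = 07
byte 3: 7e ⊕ 97 = e9
byte 4: ea ⊕ 38 = d2
byte 5: 13 ⊕ e8 = fb
byte 6: f3 ⊕ 46 = b5
byte 7: c1 ⊕ 90 = 51
byte 8: 77 ⊕ 6e = 19
byte 9: c4 ⊕ 15 = d1
byte 10: fe ⊕ 82 = 7c
byte 11: 5d ⊕ 28 = 75
byte 12: ab ⊕ eb = 40

[206, 249, 7, 233, 210, 251, 181, 81, 25, 209, 124, 117, 64]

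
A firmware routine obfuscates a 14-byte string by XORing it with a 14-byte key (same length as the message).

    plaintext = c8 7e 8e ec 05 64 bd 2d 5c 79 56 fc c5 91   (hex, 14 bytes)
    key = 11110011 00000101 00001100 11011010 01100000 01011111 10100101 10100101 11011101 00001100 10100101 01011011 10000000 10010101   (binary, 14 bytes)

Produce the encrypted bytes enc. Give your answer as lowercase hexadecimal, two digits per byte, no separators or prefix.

3b7b8236653b18888175f3a74504

200 ⊕ 243 =  59
126 ⊕   5 = 123
142 ⊕  12 = 130
236 ⊕ 218 =  54
  5 ⊕  96 = 101
100 ⊕  95 =  59
189 ⊕ 165 =  24
 45 ⊕ 165 = 136
 92 ⊕ 221 = 129
121 ⊕  12 = 117
 86 ⊕ 165 = 243
252 ⊕  91 = 167
197 ⊕ 128 =  69
145 ⊕ 149 =   4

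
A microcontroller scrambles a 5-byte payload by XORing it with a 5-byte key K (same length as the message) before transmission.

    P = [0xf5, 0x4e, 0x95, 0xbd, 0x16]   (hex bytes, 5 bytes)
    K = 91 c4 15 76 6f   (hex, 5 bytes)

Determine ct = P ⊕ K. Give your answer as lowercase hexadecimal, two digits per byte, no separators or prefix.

XOR is its own inverse, so applying the key byte-wise gives the result directly.
11110101 ^ 10010001 = 01100100
01001110 ^ 11000100 = 10001010
10010101 ^ 00010101 = 10000000
10111101 ^ 01110110 = 11001011
00010110 ^ 01101111 = 01111001

648a80cb79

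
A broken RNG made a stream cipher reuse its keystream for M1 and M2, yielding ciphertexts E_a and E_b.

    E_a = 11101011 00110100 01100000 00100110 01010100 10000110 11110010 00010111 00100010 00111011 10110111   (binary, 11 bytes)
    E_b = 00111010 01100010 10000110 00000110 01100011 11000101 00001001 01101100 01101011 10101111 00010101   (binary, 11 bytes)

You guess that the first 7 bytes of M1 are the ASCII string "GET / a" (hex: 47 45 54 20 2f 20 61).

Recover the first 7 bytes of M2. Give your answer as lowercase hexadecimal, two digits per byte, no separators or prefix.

First, E_a ⊕ E_b = (M1 ⊕ K) ⊕ (M2 ⊕ K) = M1 ⊕ M2, so the key drops out. Then M2 = (M1 ⊕ M2) ⊕ M1 over the first 7 bytes.
byte 0: (eb ⊕ 3a) ⊕ 47 = d1 ⊕ 47 = 96
byte 1: (34 ⊕ 62) ⊕ 45 = 56 ⊕ 45 = 13
byte 2: (60 ⊕ 86) ⊕ 54 = e6 ⊕ 54 = b2
byte 3: (26 ⊕ 06) ⊕ 20 = 20 ⊕ 20 = 00
byte 4: (54 ⊕ 63) ⊕ 2f = 37 ⊕ 2f = 18
byte 5: (86 ⊕ c5) ⊕ 20 = 43 ⊕ 20 = 63
byte 6: (f2 ⊕ 09) ⊕ 61 = fb ⊕ 61 = 9a

9613b20018639a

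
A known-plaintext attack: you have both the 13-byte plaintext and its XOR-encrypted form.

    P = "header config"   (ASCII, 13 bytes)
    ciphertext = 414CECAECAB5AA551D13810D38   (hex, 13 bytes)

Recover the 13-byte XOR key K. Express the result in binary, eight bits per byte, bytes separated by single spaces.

00101001 00101001 10001101 11001010 10101111 11000111 10001010 00110110 01110010 01111101 11100111 01100100 01011111

Since ciphertext = P ⊕ K, XORing both sides with P gives K = P ⊕ ciphertext.
byte 0: 68 ^ 41 = 29
byte 1: 65 ^ 4c = 29
byte 2: 61 ^ ec = 8d
byte 3: 64 ^ ae = ca
byte 4: 65 ^ ca = af
byte 5: 72 ^ b5 = c7
byte 6: 20 ^ aa = 8a
byte 7: 63 ^ 55 = 36
byte 8: 6f ^ 1d = 72
byte 9: 6e ^ 13 = 7d
byte 10: 66 ^ 81 = e7
byte 11: 69 ^ 0d = 64
byte 12: 67 ^ 38 = 5f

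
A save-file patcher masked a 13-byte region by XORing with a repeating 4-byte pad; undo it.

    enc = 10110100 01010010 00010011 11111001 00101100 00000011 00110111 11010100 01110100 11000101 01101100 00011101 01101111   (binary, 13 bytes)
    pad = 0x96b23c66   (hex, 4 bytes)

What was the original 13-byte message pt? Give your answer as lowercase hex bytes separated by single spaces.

22 e0 2f 9f ba b1 0b b2 e2 77 50 7b f9

The 4-byte key repeats, so the effective keystream is 96 b2 3c 66 96 b2 3c 66 96 b2 3c 66 96.
byte 0: 10110100 XOR 10010110 = 00100010
byte 1: 01010010 XOR 10110010 = 11100000
byte 2: 00010011 XOR 00111100 = 00101111
byte 3: 11111001 XOR 01100110 = 10011111
byte 4: 00101100 XOR 10010110 = 10111010
byte 5: 00000011 XOR 10110010 = 10110001
byte 6: 00110111 XOR 00111100 = 00001011
byte 7: 11010100 XOR 01100110 = 10110010
byte 8: 01110100 XOR 10010110 = 11100010
byte 9: 11000101 XOR 10110010 = 01110111
byte 10: 01101100 XOR 00111100 = 01010000
byte 11: 00011101 XOR 01100110 = 01111011
byte 12: 01101111 XOR 10010110 = 11111001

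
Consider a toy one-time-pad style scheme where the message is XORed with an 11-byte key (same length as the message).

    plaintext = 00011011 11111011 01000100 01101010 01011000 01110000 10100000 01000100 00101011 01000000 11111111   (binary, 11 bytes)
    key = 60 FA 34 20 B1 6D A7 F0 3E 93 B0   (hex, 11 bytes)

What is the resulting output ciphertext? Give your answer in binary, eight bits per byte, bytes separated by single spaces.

01111011 00000001 01110000 01001010 11101001 00011101 00000111 10110100 00010101 11010011 01001111

1b ^ 60 = 7b
fb ^ fa = 01
44 ^ 34 = 70
6a ^ 20 = 4a
58 ^ b1 = e9
70 ^ 6d = 1d
a0 ^ a7 = 07
44 ^ f0 = b4
2b ^ 3e = 15
40 ^ 93 = d3
ff ^ b0 = 4f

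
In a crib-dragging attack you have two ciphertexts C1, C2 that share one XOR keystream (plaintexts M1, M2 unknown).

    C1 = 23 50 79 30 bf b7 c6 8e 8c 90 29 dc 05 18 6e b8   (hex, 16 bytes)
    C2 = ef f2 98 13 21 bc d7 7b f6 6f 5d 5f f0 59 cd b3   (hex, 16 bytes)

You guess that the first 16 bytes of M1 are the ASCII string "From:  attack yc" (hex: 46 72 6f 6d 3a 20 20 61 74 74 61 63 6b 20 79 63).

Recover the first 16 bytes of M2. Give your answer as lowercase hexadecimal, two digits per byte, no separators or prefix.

8ad08e4ea42b31940e8b15e09e61da68

First, C1 ⊕ C2 = (M1 ⊕ K) ⊕ (M2 ⊕ K) = M1 ⊕ M2, so the key drops out. Then M2 = (M1 ⊕ M2) ⊕ M1 over the first 16 bytes.
byte 0: (23 XOR ef) XOR 46 = cc XOR 46 = 8a
byte 1: (50 XOR f2) XOR 72 = a2 XOR 72 = d0
byte 2: (79 XOR 98) XOR 6f = e1 XOR 6f = 8e
byte 3: (30 XOR 13) XOR 6d = 23 XOR 6d = 4e
byte 4: (bf XOR 21) XOR 3a = 9e XOR 3a = a4
byte 5: (b7 XOR bc) XOR 20 = 0b XOR 20 = 2b
byte 6: (c6 XOR d7) XOR 20 = 11 XOR 20 = 31
byte 7: (8e XOR 7b) XOR 61 = f5 XOR 61 = 94
byte 8: (8c XOR f6) XOR 74 = 7a XOR 74 = 0e
byte 9: (90 XOR 6f) XOR 74 = ff XOR 74 = 8b
byte 10: (29 XOR 5d) XOR 61 = 74 XOR 61 = 15
byte 11: (dc XOR 5f) XOR 63 = 83 XOR 63 = e0
byte 12: (05 XOR f0) XOR 6b = f5 XOR 6b = 9e
byte 13: (18 XOR 59) XOR 20 = 41 XOR 20 = 61
byte 14: (6e XOR cd) XOR 79 = a3 XOR 79 = da
byte 15: (b8 XOR b3) XOR 63 = 0b XOR 63 = 68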